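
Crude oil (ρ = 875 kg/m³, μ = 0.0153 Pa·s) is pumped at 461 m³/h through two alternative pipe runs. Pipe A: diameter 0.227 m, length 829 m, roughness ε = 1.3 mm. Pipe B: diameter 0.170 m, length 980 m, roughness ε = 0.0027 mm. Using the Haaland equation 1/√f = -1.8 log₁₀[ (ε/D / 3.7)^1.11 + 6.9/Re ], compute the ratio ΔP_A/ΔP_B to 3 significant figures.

Pipe A: V = Q/A = 0.1281/0.04047 = 3.164 m/s; Re = 4.108e+04; ε/D = 0.00573; Haaland → f = 0.03356; ΔP_A = f(L/D)(ρV²/2) = 5.368e+05 Pa.
Pipe B: V = Q/A = 0.1281/0.0227 = 5.642 m/s; Re = 5.485e+04; ε/D = 1.59e-05; Haaland → f = 0.02033; ΔP_B = f(L/D)(ρV²/2) = 1.632e+06 Pa.
ΔP_A/ΔP_B = 5.368e+05/1.632e+06 = 0.329.

ΔP_A/ΔP_B ≈ 0.329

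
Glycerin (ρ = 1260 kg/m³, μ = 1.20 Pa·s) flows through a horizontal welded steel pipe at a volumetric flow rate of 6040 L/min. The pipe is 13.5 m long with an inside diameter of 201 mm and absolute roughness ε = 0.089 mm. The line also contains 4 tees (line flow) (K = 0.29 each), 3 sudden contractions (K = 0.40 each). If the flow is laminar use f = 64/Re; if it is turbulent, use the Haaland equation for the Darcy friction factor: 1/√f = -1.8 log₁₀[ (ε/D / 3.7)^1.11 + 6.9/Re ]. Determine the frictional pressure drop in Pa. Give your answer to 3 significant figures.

Q = 6040 L/min = 6040/60000 = 0.1007 m³/s.
Cross-sectional area A = πD²/4 = π(0.201)²/4 = 0.03173 m²; mean velocity V = Q/A = 0.1007/0.03173 = 3.173 m/s.
Reynolds number Re = ρVD/μ = 1260 · 3.173 · 0.201 / 1.2 = 669.6.
Re < 2300 → laminar flow, so f = 64/Re = 64/669.6 = 0.09559 (the turbulent correlation is not needed).
Total minor-loss coefficient ΣK = 4·0.29 + 3·0.4 = 2.36.
ΔP = [f·L/D + ΣK]·(ρV²/2) = [0.09559·13.5/0.201 + 2.36]·(1260·3.173²/2) = [6.42 + 2.36]·6341 = 5.567e+04 Pa.

ΔP ≈ 55700 Pa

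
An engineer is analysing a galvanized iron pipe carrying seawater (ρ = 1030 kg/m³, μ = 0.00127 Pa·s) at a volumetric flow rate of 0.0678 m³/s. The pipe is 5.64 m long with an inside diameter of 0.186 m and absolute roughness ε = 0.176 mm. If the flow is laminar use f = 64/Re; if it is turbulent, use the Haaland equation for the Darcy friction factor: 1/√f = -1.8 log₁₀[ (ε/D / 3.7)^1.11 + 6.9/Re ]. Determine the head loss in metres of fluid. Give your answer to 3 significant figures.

h_f ≈ 0.194 m

Cross-sectional area A = πD²/4 = π(0.186)²/4 = 0.02717 m²; mean velocity V = Q/A = 0.0678/0.02717 = 2.495 m/s.
Reynolds number Re = ρVD/μ = 1030 · 2.495 · 0.186 / 0.00127 = 3.764e+05.
Re > 4000 → turbulent. Relative roughness ε/D = 0.000176/0.186 = 0.000946. Haaland: 1/√f = -1.8 log₁₀[(0.000946/3.7)^1.11 + 6.9/3.764e+05] = -1.8 log₁₀[0.000103 + 1.83e-05] = 7.049, so f = 0.02012.
Darcy-Weisbach: ΔP = f(L/D)(ρV²/2) = 0.02012·(5.64/0.186)·(1030·2.495²/2) = 0.02012·30.32·3207 = 1957 Pa.
Head loss h_f = ΔP/(ρg) = 1957/(1030·9.81) = 0.194 m.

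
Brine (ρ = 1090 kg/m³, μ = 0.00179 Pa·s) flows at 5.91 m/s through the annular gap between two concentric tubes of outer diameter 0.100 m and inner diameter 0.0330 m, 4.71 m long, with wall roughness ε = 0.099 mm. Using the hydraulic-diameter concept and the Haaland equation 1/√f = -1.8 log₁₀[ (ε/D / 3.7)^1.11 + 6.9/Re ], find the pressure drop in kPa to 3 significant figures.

Hydraulic diameter D_h = 4A/P = D_o - D_i = 0.1 - 0.033 = 0.067 m.
Re = ρVD_h/μ = 1090·5.91·0.067/0.00179 = 2.411e+05.
ε/D_h = 9.9e-05/0.067 = 0.00148; Haaland gives 1/√f = -1.8 log₁₀[0.000169+2.86e-05] = 6.668, so f = 0.02249.
ΔP = f(L/D_h)(ρV²/2) = 0.02249·4.71/0.067·1.904e+04 = 3.01e+04 Pa.
ΔP = 30.1 kPa.

ΔP ≈ 30.1 kPa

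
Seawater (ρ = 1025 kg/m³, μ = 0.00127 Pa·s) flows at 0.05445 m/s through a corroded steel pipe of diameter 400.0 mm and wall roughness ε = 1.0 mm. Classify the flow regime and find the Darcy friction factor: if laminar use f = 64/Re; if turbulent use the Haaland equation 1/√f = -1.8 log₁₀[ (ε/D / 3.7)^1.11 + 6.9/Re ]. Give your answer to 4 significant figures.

f ≈ 0.03095

Re = ρVD/μ = 1025·0.05445·0.4/0.00127 = 1.758e+04.
Re > 4000 → turbulent. ε/D = 0.001/0.4 = 0.0025; Haaland: 1/√f = -1.8 log₁₀[0.000303 + 0.000393] = 5.684, so f = 0.03095.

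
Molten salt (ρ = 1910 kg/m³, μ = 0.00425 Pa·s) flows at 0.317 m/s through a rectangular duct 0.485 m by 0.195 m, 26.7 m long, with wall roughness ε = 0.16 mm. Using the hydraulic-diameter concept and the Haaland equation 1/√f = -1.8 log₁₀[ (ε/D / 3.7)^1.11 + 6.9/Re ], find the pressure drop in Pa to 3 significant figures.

Hydraulic diameter D_h = 4A/P = 4·(0.485·0.195)/(2·(0.485+0.195)) = 0.3783/1.36 = 0.2782 m.
Re = ρVD_h/μ = 1910·0.317·0.2782/0.00425 = 3.963e+04.
ε/D_h = 0.00016/0.2782 = 0.000575; Haaland gives 1/√f = -1.8 log₁₀[5.93e-05+0.000174] = 6.538, so f = 0.0234.
ΔP = f(L/D_h)(ρV²/2) = 0.0234·26.7/0.2782·95.97 = 215.5 Pa.

ΔP ≈ 216 Pa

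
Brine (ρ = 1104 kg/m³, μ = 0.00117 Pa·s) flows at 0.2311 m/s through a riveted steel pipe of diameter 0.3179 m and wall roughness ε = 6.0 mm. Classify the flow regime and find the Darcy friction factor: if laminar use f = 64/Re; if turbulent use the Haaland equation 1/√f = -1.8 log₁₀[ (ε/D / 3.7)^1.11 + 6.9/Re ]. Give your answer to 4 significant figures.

Re = ρVD/μ = 1104·0.2311·0.3179/0.00117 = 6.932e+04.
Re > 4000 → turbulent. ε/D = 0.006/0.3179 = 0.0189; Haaland: 1/√f = -1.8 log₁₀[0.00285 + 9.95e-05] = 4.553, so f = 0.04823.

f ≈ 0.04823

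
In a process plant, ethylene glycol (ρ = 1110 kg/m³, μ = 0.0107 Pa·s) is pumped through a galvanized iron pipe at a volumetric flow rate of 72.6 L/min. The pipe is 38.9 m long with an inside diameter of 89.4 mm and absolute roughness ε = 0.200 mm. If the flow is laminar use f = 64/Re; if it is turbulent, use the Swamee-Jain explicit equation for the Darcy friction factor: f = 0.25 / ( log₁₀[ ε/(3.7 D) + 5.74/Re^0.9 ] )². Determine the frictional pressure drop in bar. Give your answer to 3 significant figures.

ΔP ≈ 0.00321 bar

Q = 72.6 L/min = 72.6/60000 = 0.00121 m³/s.
Cross-sectional area A = πD²/4 = π(0.0894)²/4 = 0.006277 m²; mean velocity V = Q/A = 0.00121/0.006277 = 0.1928 m/s.
Reynolds number Re = ρVD/μ = 1110 · 0.1928 · 0.0894 / 0.0107 = 1788.
Re < 2300 → laminar flow, so f = 64/Re = 64/1788 = 0.0358 (the turbulent correlation is not needed).
Darcy-Weisbach: ΔP = f(L/D)(ρV²/2) = 0.0358·(38.9/0.0894)·(1110·0.1928²/2) = 0.0358·435.1·20.62 = 321.2 Pa.
ΔP = 321.2 Pa = 0.00321 bar.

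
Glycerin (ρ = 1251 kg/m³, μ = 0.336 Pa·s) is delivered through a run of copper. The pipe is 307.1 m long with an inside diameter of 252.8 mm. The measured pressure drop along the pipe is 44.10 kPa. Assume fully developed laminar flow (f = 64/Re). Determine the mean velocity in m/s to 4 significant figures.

For laminar flow, f = 64/Re with Re = ρVD/μ, so Darcy-Weisbach reduces to ΔP = 32μLV/D². Solving for V: V = ΔP·D²/(32μL) = 4.41e+04·(0.2528)²/(32·0.336·307.1) = 0.8535 m/s.
Check: Re = ρVD/μ = 1251·0.8535·0.2528/0.336 = 803.4 < 2300, so the laminar assumption holds.

V ≈ 0.8535 m/s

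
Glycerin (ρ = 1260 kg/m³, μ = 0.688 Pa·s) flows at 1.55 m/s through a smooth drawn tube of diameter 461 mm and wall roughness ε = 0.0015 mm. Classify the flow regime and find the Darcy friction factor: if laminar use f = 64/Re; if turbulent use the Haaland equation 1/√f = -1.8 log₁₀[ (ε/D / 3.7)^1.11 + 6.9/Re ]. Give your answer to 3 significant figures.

f ≈ 0.0489

Re = ρVD/μ = 1260·1.55·0.461/0.688 = 1309.
Re < 2300 → laminar, so f = 64/Re = 0.04891 (roughness is irrelevant in laminar flow).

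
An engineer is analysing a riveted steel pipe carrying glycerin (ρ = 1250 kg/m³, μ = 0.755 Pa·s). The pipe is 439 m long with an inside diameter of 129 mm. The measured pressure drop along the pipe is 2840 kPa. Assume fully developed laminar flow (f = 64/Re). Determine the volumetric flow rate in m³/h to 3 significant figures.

For laminar flow, f = 64/Re with Re = ρVD/μ, so Darcy-Weisbach reduces to ΔP = 32μLV/D². Solving for V: V = ΔP·D²/(32μL) = 2.84e+06·(0.129)²/(32·0.755·439) = 4.456 m/s.
Check: Re = ρVD/μ = 1250·4.456·0.129/0.755 = 951.7 < 2300, so the laminar assumption holds.
Q = V·A = 4.456·(π/4·0.129²) = 0.05824 m³/s = 210 m³/h.

Q ≈ 210 m³/h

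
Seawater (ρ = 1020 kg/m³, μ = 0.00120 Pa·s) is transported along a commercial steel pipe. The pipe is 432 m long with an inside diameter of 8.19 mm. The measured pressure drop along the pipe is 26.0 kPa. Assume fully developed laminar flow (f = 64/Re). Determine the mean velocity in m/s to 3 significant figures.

V ≈ 0.105 m/s

For laminar flow, f = 64/Re with Re = ρVD/μ, so Darcy-Weisbach reduces to ΔP = 32μLV/D². Solving for V: V = ΔP·D²/(32μL) = 2.6e+04·(0.00819)²/(32·0.0012·432) = 0.1051 m/s.
Check: Re = ρVD/μ = 1020·0.1051·0.00819/0.0012 = 731.9 < 2300, so the laminar assumption holds.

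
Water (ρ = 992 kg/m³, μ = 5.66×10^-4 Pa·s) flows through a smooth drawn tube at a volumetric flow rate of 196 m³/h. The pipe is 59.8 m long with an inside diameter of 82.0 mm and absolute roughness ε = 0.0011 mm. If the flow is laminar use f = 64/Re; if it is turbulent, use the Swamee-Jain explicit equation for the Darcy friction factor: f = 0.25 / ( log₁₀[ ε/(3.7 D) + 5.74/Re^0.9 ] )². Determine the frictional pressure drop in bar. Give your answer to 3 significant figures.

Q = 196 m³/h = 196/3600 = 0.05444 m³/s.
Cross-sectional area A = πD²/4 = π(0.082)²/4 = 0.005281 m²; mean velocity V = Q/A = 0.05444/0.005281 = 10.31 m/s.
Reynolds number Re = ρVD/μ = 992 · 10.31 · 0.082 / 0.000566 = 1.482e+06.
Re > 4000 → turbulent. Relative roughness ε/D = 1.1e-06/0.082 = 1.34e-05. Swamee-Jain: f = 0.25/(log₁₀[1.34e-05/3.7 + 5.74/1.482e+06^0.9])² = 0.25/(log₁₀[3.63e-06 + 1.6e-05])² = 0.25/(-4.706)² = 0.01129.
Darcy-Weisbach: ΔP = f(L/D)(ρV²/2) = 0.01129·(59.8/0.082)·(992·10.31²/2) = 0.01129·729.3·5.272e+04 = 4.339e+05 Pa.
ΔP = 4.339e+05 Pa = 4.34 bar.

ΔP ≈ 4.34 bar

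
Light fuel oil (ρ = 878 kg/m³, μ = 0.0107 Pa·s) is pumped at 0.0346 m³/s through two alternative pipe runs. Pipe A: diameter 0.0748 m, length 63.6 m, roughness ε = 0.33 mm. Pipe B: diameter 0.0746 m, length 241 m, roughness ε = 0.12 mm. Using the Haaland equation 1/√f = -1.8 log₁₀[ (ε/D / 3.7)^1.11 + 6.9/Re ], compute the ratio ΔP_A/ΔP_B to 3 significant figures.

ΔP_A/ΔP_B ≈ 0.319

Pipe A: V = Q/A = 0.0346/0.004394 = 7.874 m/s; Re = 4.833e+04; ε/D = 0.00441; Haaland → f = 0.03115; ΔP_A = f(L/D)(ρV²/2) = 7.208e+05 Pa.
Pipe B: V = Q/A = 0.0346/0.004371 = 7.916 m/s; Re = 4.846e+04; ε/D = 0.00161; Haaland → f = 0.02542; ΔP_B = f(L/D)(ρV²/2) = 2.259e+06 Pa.
ΔP_A/ΔP_B = 7.208e+05/2.259e+06 = 0.319.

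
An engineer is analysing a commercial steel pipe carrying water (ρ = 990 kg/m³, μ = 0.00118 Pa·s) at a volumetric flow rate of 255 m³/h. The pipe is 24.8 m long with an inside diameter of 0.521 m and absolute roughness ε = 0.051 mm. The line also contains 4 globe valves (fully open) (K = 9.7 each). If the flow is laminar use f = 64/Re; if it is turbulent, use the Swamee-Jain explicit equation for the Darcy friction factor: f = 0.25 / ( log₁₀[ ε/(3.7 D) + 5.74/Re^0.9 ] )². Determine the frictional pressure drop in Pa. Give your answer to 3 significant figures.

ΔP ≈ 2170 Pa

Q = 255 m³/h = 255/3600 = 0.07083 m³/s.
Cross-sectional area A = πD²/4 = π(0.521)²/4 = 0.2132 m²; mean velocity V = Q/A = 0.07083/0.2132 = 0.3323 m/s.
Reynolds number Re = ρVD/μ = 990 · 0.3323 · 0.521 / 0.00118 = 1.452e+05.
Re > 4000 → turbulent. Relative roughness ε/D = 5.1e-05/0.521 = 9.79e-05. Swamee-Jain: f = 0.25/(log₁₀[9.79e-05/3.7 + 5.74/1.452e+05^0.9])² = 0.25/(log₁₀[2.65e-05 + 0.00013])² = 0.25/(-3.806)² = 0.01726.
Total minor-loss coefficient ΣK = 4·9.7 = 38.8.
ΔP = [f·L/D + ΣK]·(ρV²/2) = [0.01726·24.8/0.521 + 38.8]·(990·0.3323²/2) = [0.8214 + 38.8]·54.64 = 2165 Pa.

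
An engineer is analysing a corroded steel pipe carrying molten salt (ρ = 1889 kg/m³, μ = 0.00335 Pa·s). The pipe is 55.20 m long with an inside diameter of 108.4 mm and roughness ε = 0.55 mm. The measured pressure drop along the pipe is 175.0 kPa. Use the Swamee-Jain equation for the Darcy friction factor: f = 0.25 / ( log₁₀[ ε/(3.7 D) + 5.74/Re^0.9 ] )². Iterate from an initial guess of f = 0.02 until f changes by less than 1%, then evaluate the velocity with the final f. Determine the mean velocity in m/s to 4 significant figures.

V ≈ 3.419 m/s

Rearranging Darcy-Weisbach: V = √(2·ΔP·D/(f·L·ρ)). With ε/D = 0.00055/0.1084 = 0.00507, iterate starting from f = 0.02:
  f = 0.02 → V = √(2·1.75e+05·0.1084/(0.02·55.2·1889)) = 4.265 m/s; Re = ρVD/μ = 2.607e+05; f → 0.03101
  f = 0.03101 → V = 3.425 m/s; Re = 2.094e+05; f → 0.03112
Converged (Δf/f < 1%). With the final f = 0.03112: V = √(2·1.75e+05·0.1084/(0.03112·55.2·1889)) = 3.419 m/s.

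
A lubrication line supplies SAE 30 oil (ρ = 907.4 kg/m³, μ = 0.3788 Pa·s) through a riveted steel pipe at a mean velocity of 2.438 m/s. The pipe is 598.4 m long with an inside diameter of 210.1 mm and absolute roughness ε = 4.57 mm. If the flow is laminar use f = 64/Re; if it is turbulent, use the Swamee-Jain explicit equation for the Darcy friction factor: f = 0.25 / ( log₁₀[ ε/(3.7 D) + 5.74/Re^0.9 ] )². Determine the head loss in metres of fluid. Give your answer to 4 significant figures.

h_f ≈ 45.01 m

Reynolds number Re = ρVD/μ = 907.4 · 2.438 · 0.2101 / 0.379 = 1227.
Re < 2300 → laminar flow, so f = 64/Re = 64/1227 = 0.05216 (the turbulent correlation is not needed).
Darcy-Weisbach: ΔP = f(L/D)(ρV²/2) = 0.05216·(598.4/0.2101)·(907.4·2.438²/2) = 0.05216·2848·2697 = 4.006e+05 Pa.
Head loss h_f = ΔP/(ρg) = 4.006e+05/(907.4·9.81) = 45.01 m.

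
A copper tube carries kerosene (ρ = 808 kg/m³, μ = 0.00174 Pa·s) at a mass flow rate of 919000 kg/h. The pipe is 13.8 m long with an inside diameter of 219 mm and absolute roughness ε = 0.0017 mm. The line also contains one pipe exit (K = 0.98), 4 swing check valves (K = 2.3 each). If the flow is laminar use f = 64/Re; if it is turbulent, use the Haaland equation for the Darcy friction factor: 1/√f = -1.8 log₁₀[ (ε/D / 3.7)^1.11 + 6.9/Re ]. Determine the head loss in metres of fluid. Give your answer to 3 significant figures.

h_f ≈ 39.2 m

ṁ = 919000 kg/h = 919000/3600 = 255.3 kg/s.
A = πD²/4 = π(0.219)²/4 = 0.03767 m²; mean velocity V = ṁ/(ρA) = 255.3/(808 · 0.03767) = 8.387 m/s.
Reynolds number Re = ρVD/μ = 808 · 8.387 · 0.219 / 0.00174 = 8.53e+05.
Re > 4000 → turbulent. Relative roughness ε/D = 1.7e-06/0.219 = 7.76e-06. Haaland: 1/√f = -1.8 log₁₀[(7.76e-06/3.7)^1.11 + 6.9/8.53e+05] = -1.8 log₁₀[4.98e-07 + 8.09e-06] = 9.119, so f = 0.01203.
Total minor-loss coefficient ΣK = 1·0.98 + 4·2.3 = 10.2.
ΔP = [f·L/D + ΣK]·(ρV²/2) = [0.01203·13.8/0.219 + 10.2]·(808·8.387²/2) = [0.7578 + 10.2]·2.842e+04 = 3.109e+05 Pa.
Head loss h_f = ΔP/(ρg) = 3.109e+05/(808·9.81) = 39.2 m.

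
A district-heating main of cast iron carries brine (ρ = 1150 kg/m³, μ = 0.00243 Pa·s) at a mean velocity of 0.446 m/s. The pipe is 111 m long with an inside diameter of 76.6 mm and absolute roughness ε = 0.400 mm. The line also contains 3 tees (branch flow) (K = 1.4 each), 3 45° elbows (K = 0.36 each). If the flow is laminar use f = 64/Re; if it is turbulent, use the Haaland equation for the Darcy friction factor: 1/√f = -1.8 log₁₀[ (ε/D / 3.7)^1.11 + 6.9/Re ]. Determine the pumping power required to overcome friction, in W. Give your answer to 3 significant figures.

Reynolds number Re = ρVD/μ = 1150 · 0.446 · 0.0766 / 0.00243 = 1.617e+04.
Re > 4000 → turbulent. Relative roughness ε/D = 0.0004/0.0766 = 0.00522. Haaland: 1/√f = -1.8 log₁₀[(0.00522/3.7)^1.11 + 6.9/1.617e+04] = -1.8 log₁₀[0.000686 + 0.000427] = 5.317, so f = 0.03538.
Total minor-loss coefficient ΣK = 3·1.4 + 3·0.36 = 5.28.
ΔP = [f·L/D + ΣK]·(ρV²/2) = [0.03538·111/0.0766 + 5.28]·(1150·0.446²/2) = [51.26 + 5.28]·114.4 = 6467 Pa.
Q = V·A = 0.446·0.004608 = 0.002055 m³/s.
Pumping power P = QΔP = 0.002055·6467 = 13.29 W = 13.3 W.

P ≈ 13.3 W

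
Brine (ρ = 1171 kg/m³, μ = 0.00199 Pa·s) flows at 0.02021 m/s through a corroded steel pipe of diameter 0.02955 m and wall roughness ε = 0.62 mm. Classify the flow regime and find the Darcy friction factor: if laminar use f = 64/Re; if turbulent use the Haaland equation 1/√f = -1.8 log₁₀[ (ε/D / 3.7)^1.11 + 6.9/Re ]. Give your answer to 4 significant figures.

Re = ρVD/μ = 1171·0.02021·0.02955/0.00199 = 351.4.
Re < 2300 → laminar, so f = 64/Re = 0.1821 (roughness is irrelevant in laminar flow).

f ≈ 0.1821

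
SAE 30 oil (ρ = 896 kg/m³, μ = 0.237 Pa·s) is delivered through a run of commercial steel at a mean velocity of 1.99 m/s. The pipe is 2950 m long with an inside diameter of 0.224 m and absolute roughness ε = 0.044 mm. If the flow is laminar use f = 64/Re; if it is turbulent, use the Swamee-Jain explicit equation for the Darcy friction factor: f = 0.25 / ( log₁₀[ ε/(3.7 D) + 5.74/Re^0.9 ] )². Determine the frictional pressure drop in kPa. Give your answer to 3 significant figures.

ΔP ≈ 887 kPa

Reynolds number Re = ρVD/μ = 896 · 1.99 · 0.224 / 0.237 = 1685.
Re < 2300 → laminar flow, so f = 64/Re = 64/1685 = 0.03798 (the turbulent correlation is not needed).
Darcy-Weisbach: ΔP = f(L/D)(ρV²/2) = 0.03798·(2950/0.224)·(896·1.99²/2) = 0.03798·1.317e+04·1774 = 8.873e+05 Pa.
ΔP = 8.873e+05 Pa = 887 kPa.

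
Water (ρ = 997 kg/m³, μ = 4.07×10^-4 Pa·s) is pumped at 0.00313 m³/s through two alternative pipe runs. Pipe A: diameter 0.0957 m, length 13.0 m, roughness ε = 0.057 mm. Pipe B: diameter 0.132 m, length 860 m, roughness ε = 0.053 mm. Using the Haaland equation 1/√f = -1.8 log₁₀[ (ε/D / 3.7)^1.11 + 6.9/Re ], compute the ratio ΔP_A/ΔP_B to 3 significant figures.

ΔP_A/ΔP_B ≈ 0.0750

Pipe A: V = Q/A = 0.00313/0.007193 = 0.4351 m/s; Re = 1.02e+05; ε/D = 0.000596; Haaland → f = 0.02041; ΔP_A = f(L/D)(ρV²/2) = 261.7 Pa.
Pipe B: V = Q/A = 0.00313/0.01368 = 0.2287 m/s; Re = 7.396e+04; ε/D = 0.000402; Haaland → f = 0.02054; ΔP_B = f(L/D)(ρV²/2) = 3491 Pa.
ΔP_A/ΔP_B = 261.7/3491 = 0.0750.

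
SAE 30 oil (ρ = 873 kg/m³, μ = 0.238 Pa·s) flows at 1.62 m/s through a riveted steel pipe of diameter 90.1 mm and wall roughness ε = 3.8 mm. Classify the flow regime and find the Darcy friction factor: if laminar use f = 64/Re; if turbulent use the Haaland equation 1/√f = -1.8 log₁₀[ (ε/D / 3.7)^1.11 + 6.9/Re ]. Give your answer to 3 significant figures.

Re = ρVD/μ = 873·1.62·0.0901/0.238 = 535.4.
Re < 2300 → laminar, so f = 64/Re = 0.1195 (roughness is irrelevant in laminar flow).

f ≈ 0.120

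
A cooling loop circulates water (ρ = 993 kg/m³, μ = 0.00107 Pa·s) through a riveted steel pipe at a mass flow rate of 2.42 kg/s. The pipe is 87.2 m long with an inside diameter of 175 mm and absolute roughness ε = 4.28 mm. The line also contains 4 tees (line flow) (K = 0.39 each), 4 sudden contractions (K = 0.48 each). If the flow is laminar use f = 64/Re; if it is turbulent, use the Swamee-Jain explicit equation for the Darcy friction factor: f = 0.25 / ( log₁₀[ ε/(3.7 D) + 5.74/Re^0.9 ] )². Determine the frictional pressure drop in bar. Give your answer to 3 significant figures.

ΔP ≈ 0.00159 bar

A = πD²/4 = π(0.175)²/4 = 0.02405 m²; mean velocity V = ṁ/(ρA) = 2.42/(993 · 0.02405) = 0.1013 m/s.
Reynolds number Re = ρVD/μ = 993 · 0.1013 · 0.175 / 0.00107 = 1.646e+04.
Re > 4000 → turbulent. Relative roughness ε/D = 0.00428/0.175 = 0.0245. Swamee-Jain: f = 0.25/(log₁₀[0.0245/3.7 + 5.74/1.646e+04^0.9])² = 0.25/(log₁₀[0.00661 + 0.000921])² = 0.25/(-2.123)² = 0.05546.
Total minor-loss coefficient ΣK = 4·0.39 + 4·0.48 = 3.48.
ΔP = [f·L/D + ΣK]·(ρV²/2) = [0.05546·87.2/0.175 + 3.48]·(993·0.1013²/2) = [27.63 + 3.48]·5.097 = 158.6 Pa.
ΔP = 158.6 Pa = 0.00159 bar.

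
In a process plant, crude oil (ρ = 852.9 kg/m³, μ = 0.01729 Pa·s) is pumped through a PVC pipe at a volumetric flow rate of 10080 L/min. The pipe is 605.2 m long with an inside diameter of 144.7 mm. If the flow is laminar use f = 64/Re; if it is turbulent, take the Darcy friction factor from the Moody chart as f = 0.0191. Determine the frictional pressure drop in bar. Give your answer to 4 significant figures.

Q = 10080 L/min = 10080/60000 = 0.168 m³/s.
Cross-sectional area A = πD²/4 = π(0.1447)²/4 = 0.01644 m²; mean velocity V = Q/A = 0.168/0.01644 = 10.22 m/s.
Reynolds number Re = ρVD/μ = 852.9 · 10.22 · 0.1447 / 0.0173 = 7.292e+04.
Re > 4000 → turbulent; use the Moody-chart value f = 0.0191.
Darcy-Weisbach: ΔP = f(L/D)(ρV²/2) = 0.0191·(605.2/0.1447)·(852.9·10.22²/2) = 0.0191·4182·4.451e+04 = 3.555e+06 Pa.
ΔP = 3.555e+06 Pa = 35.55 bar.

ΔP ≈ 35.55 bar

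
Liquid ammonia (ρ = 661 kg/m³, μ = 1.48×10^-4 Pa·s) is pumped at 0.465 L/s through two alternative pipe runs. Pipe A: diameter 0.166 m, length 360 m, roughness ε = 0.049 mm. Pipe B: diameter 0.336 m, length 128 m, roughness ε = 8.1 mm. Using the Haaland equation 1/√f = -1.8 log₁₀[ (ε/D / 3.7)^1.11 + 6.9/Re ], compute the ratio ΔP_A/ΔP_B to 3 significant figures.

ΔP_A/ΔP_B ≈ 46.8

Pipe A: V = Q/A = 0.000465/0.02164 = 0.02149 m/s; Re = 1.593e+04; ε/D = 0.000295; Haaland → f = 0.02774; ΔP_A = f(L/D)(ρV²/2) = 9.177 Pa.
Pipe B: V = Q/A = 0.000465/0.08867 = 0.005244 m/s; Re = 7870; ε/D = 0.0241; Haaland → f = 0.0566; ΔP_B = f(L/D)(ρV²/2) = 0.196 Pa.
ΔP_A/ΔP_B = 9.177/0.196 = 46.8.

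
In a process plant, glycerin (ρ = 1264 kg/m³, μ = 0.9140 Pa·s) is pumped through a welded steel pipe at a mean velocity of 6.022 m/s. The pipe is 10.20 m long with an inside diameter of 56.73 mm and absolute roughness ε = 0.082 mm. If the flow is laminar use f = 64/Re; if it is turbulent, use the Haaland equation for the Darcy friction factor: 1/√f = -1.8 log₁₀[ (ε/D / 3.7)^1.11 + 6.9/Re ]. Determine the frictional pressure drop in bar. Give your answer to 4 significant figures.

Reynolds number Re = ρVD/μ = 1264 · 6.022 · 0.05673 / 0.914 = 472.4.
Re < 2300 → laminar flow, so f = 64/Re = 64/472.4 = 0.1355 (the turbulent correlation is not needed).
Darcy-Weisbach: ΔP = f(L/D)(ρV²/2) = 0.1355·(10.2/0.05673)·(1264·6.022²/2) = 0.1355·179.8·2.292e+04 = 5.582e+05 Pa.
ΔP = 5.582e+05 Pa = 5.582 bar.

ΔP ≈ 5.582 bar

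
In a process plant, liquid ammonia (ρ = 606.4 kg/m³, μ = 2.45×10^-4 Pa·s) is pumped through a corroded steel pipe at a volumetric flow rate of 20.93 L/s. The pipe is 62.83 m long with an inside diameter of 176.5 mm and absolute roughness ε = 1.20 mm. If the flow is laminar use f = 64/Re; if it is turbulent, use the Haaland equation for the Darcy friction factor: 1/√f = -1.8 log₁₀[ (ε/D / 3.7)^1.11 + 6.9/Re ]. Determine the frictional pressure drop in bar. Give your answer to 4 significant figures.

ΔP ≈ 0.02659 bar

Q = 20.93 L/s = 20.93/1000 = 0.02093 m³/s.
Cross-sectional area A = πD²/4 = π(0.1765)²/4 = 0.02447 m²; mean velocity V = Q/A = 0.02093/0.02447 = 0.8554 m/s.
Reynolds number Re = ρVD/μ = 606.4 · 0.8554 · 0.1765 / 0.000245 = 3.737e+05.
Re > 4000 → turbulent. Relative roughness ε/D = 0.0012/0.1765 = 0.0068. Haaland: 1/√f = -1.8 log₁₀[(0.0068/3.7)^1.11 + 6.9/3.737e+05] = -1.8 log₁₀[0.000919 + 1.85e-05] = 5.451, so f = 0.03366.
Darcy-Weisbach: ΔP = f(L/D)(ρV²/2) = 0.03366·(62.83/0.1765)·(606.4·0.8554²/2) = 0.03366·356·221.9 = 2659 Pa.
ΔP = 2659 Pa = 0.02659 bar.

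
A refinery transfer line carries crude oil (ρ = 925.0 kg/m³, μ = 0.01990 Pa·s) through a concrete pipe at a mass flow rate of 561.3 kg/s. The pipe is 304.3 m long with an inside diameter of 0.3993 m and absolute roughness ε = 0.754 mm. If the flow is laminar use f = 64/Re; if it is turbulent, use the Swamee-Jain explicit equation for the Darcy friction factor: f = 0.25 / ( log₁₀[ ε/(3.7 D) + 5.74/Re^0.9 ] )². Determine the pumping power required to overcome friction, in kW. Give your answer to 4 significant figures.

P ≈ 126.6 kW

A = πD²/4 = π(0.3993)²/4 = 0.1252 m²; mean velocity V = ṁ/(ρA) = 561.3/(925 · 0.1252) = 4.846 m/s.
Reynolds number Re = ρVD/μ = 925 · 4.846 · 0.3993 / 0.0199 = 8.994e+04.
Re > 4000 → turbulent. Relative roughness ε/D = 0.000754/0.3993 = 0.00189. Swamee-Jain: f = 0.25/(log₁₀[0.00189/3.7 + 5.74/8.994e+04^0.9])² = 0.25/(log₁₀[0.00051 + 0.0002])² = 0.25/(-3.149)² = 0.02522.
Darcy-Weisbach: ΔP = f(L/D)(ρV²/2) = 0.02522·(304.3/0.3993)·(925·4.846²/2) = 0.02522·762.1·1.086e+04 = 2.087e+05 Pa.
Q = ṁ/ρ = 561.3/925 = 0.6068 m³/s.
Pumping power P = QΔP = 0.6068·2.087e+05 = 126640 W = 126.6 kW.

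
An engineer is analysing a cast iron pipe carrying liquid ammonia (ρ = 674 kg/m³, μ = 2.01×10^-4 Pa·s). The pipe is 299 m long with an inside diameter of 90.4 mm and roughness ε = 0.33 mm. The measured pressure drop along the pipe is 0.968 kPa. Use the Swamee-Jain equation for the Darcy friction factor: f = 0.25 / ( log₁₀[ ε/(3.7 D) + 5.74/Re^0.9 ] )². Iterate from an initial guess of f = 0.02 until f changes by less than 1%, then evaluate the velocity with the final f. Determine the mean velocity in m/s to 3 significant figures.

V ≈ 0.170 m/s

Rearranging Darcy-Weisbach: V = √(2·ΔP·D/(f·L·ρ)). With ε/D = 0.00033/0.0904 = 0.00365, iterate starting from f = 0.02:
  f = 0.02 → V = √(2·968·0.0904/(0.02·299·674)) = 0.2084 m/s; Re = ρVD/μ = 6.317e+04; f → 0.02974
  f = 0.02974 → V = 0.1709 m/s; Re = 5.18e+04; f → 0.03012
  f = 0.03012 → V = 0.1698 m/s; Re = 5.148e+04; f → 0.03013
Converged (Δf/f < 1%). With the final f = 0.03013: V = √(2·968·0.0904/(0.03013·299·674)) = 0.1698 m/s.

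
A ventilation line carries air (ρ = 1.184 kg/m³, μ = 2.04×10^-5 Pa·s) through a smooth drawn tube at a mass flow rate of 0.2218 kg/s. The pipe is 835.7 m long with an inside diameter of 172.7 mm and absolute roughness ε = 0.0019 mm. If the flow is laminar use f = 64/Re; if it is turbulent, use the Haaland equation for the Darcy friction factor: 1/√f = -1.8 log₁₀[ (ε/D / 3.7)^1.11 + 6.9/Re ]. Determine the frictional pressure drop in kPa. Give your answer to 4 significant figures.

ΔP ≈ 3.428 kPa

A = πD²/4 = π(0.1727)²/4 = 0.02342 m²; mean velocity V = ṁ/(ρA) = 0.2218/(1.184 · 0.02342) = 7.997 m/s.
Reynolds number Re = ρVD/μ = 1.184 · 7.997 · 0.1727 / 2.04e-05 = 8.016e+04.
Re > 4000 → turbulent. Relative roughness ε/D = 1.9e-06/0.1727 = 1.1e-05. Haaland: 1/√f = -1.8 log₁₀[(1.1e-05/3.7)^1.11 + 6.9/8.016e+04] = -1.8 log₁₀[7.33e-07 + 8.61e-05] = 7.311, so f = 0.01871.
Darcy-Weisbach: ΔP = f(L/D)(ρV²/2) = 0.01871·(835.7/0.1727)·(1.184·7.997²/2) = 0.01871·4839·37.86 = 3428 Pa.
ΔP = 3428 Pa = 3.428 kPa.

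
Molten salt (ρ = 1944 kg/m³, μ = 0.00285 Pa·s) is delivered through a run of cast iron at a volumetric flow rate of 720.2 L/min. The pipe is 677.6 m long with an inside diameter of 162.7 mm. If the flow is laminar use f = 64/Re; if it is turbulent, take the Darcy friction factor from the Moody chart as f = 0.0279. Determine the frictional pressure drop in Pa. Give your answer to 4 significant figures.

Q = 720.2 L/min = 720.2/60000 = 0.012 m³/s.
Cross-sectional area A = πD²/4 = π(0.1627)²/4 = 0.02079 m²; mean velocity V = Q/A = 0.012/0.02079 = 0.5773 m/s.
Reynolds number Re = ρVD/μ = 1944 · 0.5773 · 0.1627 / 0.00285 = 6.407e+04.
Re > 4000 → turbulent; use the Moody-chart value f = 0.0279.
Darcy-Weisbach: ΔP = f(L/D)(ρV²/2) = 0.0279·(677.6/0.1627)·(1944·0.5773²/2) = 0.0279·4165·324 = 3.765e+04 Pa.

ΔP ≈ 37650 Pa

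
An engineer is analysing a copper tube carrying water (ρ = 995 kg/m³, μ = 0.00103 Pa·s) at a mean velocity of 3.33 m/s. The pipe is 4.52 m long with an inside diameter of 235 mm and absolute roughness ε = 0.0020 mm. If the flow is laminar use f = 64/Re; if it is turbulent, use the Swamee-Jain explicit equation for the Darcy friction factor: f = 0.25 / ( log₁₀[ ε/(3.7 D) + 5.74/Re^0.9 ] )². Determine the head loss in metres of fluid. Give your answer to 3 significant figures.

h_f ≈ 0.134 m

Reynolds number Re = ρVD/μ = 995 · 3.33 · 0.235 / 0.00103 = 7.56e+05.
Re > 4000 → turbulent. Relative roughness ε/D = 2e-06/0.235 = 8.51e-06. Swamee-Jain: f = 0.25/(log₁₀[8.51e-06/3.7 + 5.74/7.56e+05^0.9])² = 0.25/(log₁₀[2.3e-06 + 2.94e-05])² = 0.25/(-4.499)² = 0.01235.
Darcy-Weisbach: ΔP = f(L/D)(ρV²/2) = 0.01235·(4.52/0.235)·(995·3.33²/2) = 0.01235·19.23·5517 = 1311 Pa.
Head loss h_f = ΔP/(ρg) = 1311/(995·9.81) = 0.134 m.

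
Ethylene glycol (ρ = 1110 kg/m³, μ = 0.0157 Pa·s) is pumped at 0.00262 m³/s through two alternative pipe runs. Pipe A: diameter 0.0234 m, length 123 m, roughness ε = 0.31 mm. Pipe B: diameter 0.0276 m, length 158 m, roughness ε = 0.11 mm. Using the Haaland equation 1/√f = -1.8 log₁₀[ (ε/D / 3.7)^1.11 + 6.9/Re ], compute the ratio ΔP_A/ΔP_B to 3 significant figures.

Pipe A: V = Q/A = 0.00262/0.0004301 = 6.092 m/s; Re = 1.008e+04; ε/D = 0.0132; Haaland → f = 0.04626; ΔP_A = f(L/D)(ρV²/2) = 5.009e+06 Pa.
Pipe B: V = Q/A = 0.00262/0.0005983 = 4.379 m/s; Re = 8545; ε/D = 0.00399; Haaland → f = 0.03719; ΔP_B = f(L/D)(ρV²/2) = 2.266e+06 Pa.
ΔP_A/ΔP_B = 5.009e+06/2.266e+06 = 2.21.

ΔP_A/ΔP_B ≈ 2.21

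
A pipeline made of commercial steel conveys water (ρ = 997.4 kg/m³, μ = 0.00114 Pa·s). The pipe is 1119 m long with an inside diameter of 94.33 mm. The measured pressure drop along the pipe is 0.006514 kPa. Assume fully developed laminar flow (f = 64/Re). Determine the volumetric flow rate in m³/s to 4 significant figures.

Q ≈ 9.923×10^-6 m³/s

For laminar flow, f = 64/Re with Re = ρVD/μ, so Darcy-Weisbach reduces to ΔP = 32μLV/D². Solving for V: V = ΔP·D²/(32μL) = 6.514·(0.09433)²/(32·0.00114·1119) = 0.00142 m/s.
Check: Re = ρVD/μ = 997.4·0.00142·0.09433/0.00114 = 117.2 < 2300, so the laminar assumption holds.
Q = V·A = 0.00142·(π/4·0.09433²) = 9.923e-06 m³/s = 9.923×10^-6 m³/s.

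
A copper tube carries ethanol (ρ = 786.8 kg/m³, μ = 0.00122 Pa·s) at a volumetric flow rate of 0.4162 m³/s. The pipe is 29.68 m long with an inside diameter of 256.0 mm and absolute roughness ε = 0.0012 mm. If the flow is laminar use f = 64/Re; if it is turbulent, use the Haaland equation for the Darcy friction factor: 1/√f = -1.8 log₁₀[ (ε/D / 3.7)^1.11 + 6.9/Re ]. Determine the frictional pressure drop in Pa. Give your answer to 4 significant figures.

ΔP ≈ 33220 Pa

Cross-sectional area A = πD²/4 = π(0.256)²/4 = 0.05147 m²; mean velocity V = Q/A = 0.4162/0.05147 = 8.086 m/s.
Reynolds number Re = ρVD/μ = 786.8 · 8.086 · 0.256 / 0.00122 = 1.335e+06.
Re > 4000 → turbulent. Relative roughness ε/D = 1.2e-06/0.256 = 4.69e-06. Haaland: 1/√f = -1.8 log₁₀[(4.69e-06/3.7)^1.11 + 6.9/1.335e+06] = -1.8 log₁₀[2.84e-07 + 5.17e-06] = 9.474, so f = 0.01114.
Darcy-Weisbach: ΔP = f(L/D)(ρV²/2) = 0.01114·(29.68/0.256)·(786.8·8.086²/2) = 0.01114·115.9·2.572e+04 = 3.322e+04 Pa.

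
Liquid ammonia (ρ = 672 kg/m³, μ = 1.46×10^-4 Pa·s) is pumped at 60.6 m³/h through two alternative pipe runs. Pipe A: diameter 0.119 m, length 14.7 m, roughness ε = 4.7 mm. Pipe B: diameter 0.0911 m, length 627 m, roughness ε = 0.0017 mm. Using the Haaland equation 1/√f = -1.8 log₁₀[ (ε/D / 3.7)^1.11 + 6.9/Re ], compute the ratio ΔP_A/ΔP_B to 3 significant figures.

ΔP_A/ΔP_B ≈ 0.0337

Pipe A: V = Q/A = 0.01683/0.01112 = 1.514 m/s; Re = 8.29e+05; ε/D = 0.0395; Haaland → f = 0.06447; ΔP_A = f(L/D)(ρV²/2) = 6130 Pa.
Pipe B: V = Q/A = 0.01683/0.006518 = 2.583 m/s; Re = 1.083e+06; ε/D = 1.87e-05; Haaland → f = 0.0118; ΔP_B = f(L/D)(ρV²/2) = 1.82e+05 Pa.
ΔP_A/ΔP_B = 6130/1.82e+05 = 0.0337.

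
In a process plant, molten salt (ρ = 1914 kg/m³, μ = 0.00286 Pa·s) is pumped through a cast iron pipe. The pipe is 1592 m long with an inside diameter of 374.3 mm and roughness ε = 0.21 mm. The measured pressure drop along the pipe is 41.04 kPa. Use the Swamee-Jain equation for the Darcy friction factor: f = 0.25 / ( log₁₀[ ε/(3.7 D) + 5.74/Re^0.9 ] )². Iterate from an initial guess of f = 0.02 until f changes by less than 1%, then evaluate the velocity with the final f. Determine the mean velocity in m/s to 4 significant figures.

Rearranging Darcy-Weisbach: V = √(2·ΔP·D/(f·L·ρ)). With ε/D = 0.00021/0.3743 = 0.000561, iterate starting from f = 0.02:
  f = 0.02 → V = √(2·4.104e+04·0.3743/(0.02·1592·1914)) = 0.71 m/s; Re = ρVD/μ = 1.779e+05; f → 0.01945
  f = 0.01945 → V = 0.72 m/s; Re = 1.804e+05; f → 0.01942
Converged (Δf/f < 1%). With the final f = 0.01942: V = √(2·4.104e+04·0.3743/(0.01942·1592·1914)) = 0.7205 m/s.

V ≈ 0.7205 m/s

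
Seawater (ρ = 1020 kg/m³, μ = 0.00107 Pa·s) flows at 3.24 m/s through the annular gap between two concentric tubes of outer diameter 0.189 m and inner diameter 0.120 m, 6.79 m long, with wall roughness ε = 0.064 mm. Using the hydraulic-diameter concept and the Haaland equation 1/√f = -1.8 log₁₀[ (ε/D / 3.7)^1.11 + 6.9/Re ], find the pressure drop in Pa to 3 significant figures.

ΔP ≈ 10800 Pa

Hydraulic diameter D_h = 4A/P = D_o - D_i = 0.189 - 0.12 = 0.069 m.
Re = ρVD_h/μ = 1020·3.24·0.069/0.00107 = 2.131e+05.
ε/D_h = 6.4e-05/0.069 = 0.000928; Haaland gives 1/√f = -1.8 log₁₀[0.000101+3.24e-05] = 6.977, so f = 0.02055.
ΔP = f(L/D_h)(ρV²/2) = 0.02055·6.79/0.069·5354 = 1.082e+04 Pa.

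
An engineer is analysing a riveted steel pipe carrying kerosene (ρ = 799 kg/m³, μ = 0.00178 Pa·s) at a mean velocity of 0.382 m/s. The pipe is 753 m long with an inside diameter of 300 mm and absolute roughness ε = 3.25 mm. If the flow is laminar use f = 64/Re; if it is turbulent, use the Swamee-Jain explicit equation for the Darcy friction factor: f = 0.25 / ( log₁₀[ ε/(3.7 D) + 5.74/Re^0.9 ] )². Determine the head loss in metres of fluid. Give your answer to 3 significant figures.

Reynolds number Re = ρVD/μ = 799 · 0.382 · 0.3 / 0.00178 = 5.144e+04.
Re > 4000 → turbulent. Relative roughness ε/D = 0.00325/0.3 = 0.0108. Swamee-Jain: f = 0.25/(log₁₀[0.0108/3.7 + 5.74/5.144e+04^0.9])² = 0.25/(log₁₀[0.00293 + 0.00033])² = 0.25/(-2.487)² = 0.04042.
Darcy-Weisbach: ΔP = f(L/D)(ρV²/2) = 0.04042·(753/0.3)·(799·0.382²/2) = 0.04042·2510·58.3 = 5914 Pa.
Head loss h_f = ΔP/(ρg) = 5914/(799·9.81) = 0.755 m.

h_f ≈ 0.755 m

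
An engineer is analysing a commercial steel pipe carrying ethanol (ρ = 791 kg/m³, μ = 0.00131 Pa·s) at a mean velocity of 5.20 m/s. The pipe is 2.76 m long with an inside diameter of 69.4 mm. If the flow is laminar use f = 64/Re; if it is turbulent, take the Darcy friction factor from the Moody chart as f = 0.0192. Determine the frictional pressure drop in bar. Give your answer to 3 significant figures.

Reynolds number Re = ρVD/μ = 791 · 5.2 · 0.0694 / 0.00131 = 2.179e+05.
Re > 4000 → turbulent; use the Moody-chart value f = 0.0192.
Darcy-Weisbach: ΔP = f(L/D)(ρV²/2) = 0.0192·(2.76/0.0694)·(791·5.2²/2) = 0.0192·39.77·1.069e+04 = 8166 Pa.
ΔP = 8166 Pa = 0.0817 bar.

ΔP ≈ 0.0817 bar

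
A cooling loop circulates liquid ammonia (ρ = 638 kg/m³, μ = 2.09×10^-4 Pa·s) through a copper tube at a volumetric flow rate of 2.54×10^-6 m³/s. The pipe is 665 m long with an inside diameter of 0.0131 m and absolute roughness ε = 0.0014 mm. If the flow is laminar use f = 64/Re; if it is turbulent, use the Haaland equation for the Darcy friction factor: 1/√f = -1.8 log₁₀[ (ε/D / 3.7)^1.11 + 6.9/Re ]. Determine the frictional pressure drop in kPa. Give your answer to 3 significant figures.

Cross-sectional area A = πD²/4 = π(0.0131)²/4 = 0.0001348 m²; mean velocity V = Q/A = 2.54e-06/0.0001348 = 0.01885 m/s.
Reynolds number Re = ρVD/μ = 638 · 0.01885 · 0.0131 / 0.000209 = 753.6.
Re < 2300 → laminar flow, so f = 64/Re = 64/753.6 = 0.08492 (the turbulent correlation is not needed).
Darcy-Weisbach: ΔP = f(L/D)(ρV²/2) = 0.08492·(665/0.0131)·(638·0.01885²/2) = 0.08492·5.076e+04·0.1133 = 488.4 Pa.
ΔP = 488.4 Pa = 0.488 kPa.

ΔP ≈ 0.488 kPa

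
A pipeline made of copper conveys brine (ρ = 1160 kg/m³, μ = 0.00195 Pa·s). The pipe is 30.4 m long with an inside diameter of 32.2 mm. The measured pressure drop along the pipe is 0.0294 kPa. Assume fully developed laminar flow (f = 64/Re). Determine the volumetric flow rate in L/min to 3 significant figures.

Q ≈ 0.785 L/min

For laminar flow, f = 64/Re with Re = ρVD/μ, so Darcy-Weisbach reduces to ΔP = 32μLV/D². Solving for V: V = ΔP·D²/(32μL) = 29.4·(0.0322)²/(32·0.00195·30.4) = 0.01607 m/s.
Check: Re = ρVD/μ = 1160·0.01607·0.0322/0.00195 = 307.8 < 2300, so the laminar assumption holds.
Q = V·A = 0.01607·(π/4·0.0322²) = 1.309e-05 m³/s = 0.785 L/min.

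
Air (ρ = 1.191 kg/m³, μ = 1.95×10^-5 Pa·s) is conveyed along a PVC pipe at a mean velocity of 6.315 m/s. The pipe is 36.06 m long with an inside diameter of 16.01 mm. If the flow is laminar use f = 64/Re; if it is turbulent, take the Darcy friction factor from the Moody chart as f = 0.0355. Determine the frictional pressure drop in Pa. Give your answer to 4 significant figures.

ΔP ≈ 1899 Pa

Reynolds number Re = ρVD/μ = 1.191 · 6.315 · 0.01601 / 1.95e-05 = 6175.
Re > 4000 → turbulent; use the Moody-chart value f = 0.0355.
Darcy-Weisbach: ΔP = f(L/D)(ρV²/2) = 0.0355·(36.06/0.01601)·(1.191·6.315²/2) = 0.0355·2252·23.75 = 1899 Pa.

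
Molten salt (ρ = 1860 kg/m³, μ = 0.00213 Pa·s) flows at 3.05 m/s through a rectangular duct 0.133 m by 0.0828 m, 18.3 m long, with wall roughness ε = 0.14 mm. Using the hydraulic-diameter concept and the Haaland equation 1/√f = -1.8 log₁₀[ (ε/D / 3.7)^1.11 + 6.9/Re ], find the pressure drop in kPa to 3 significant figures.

Hydraulic diameter D_h = 4A/P = 4·(0.133·0.0828)/(2·(0.133+0.0828)) = 0.04405/0.4316 = 0.1021 m.
Re = ρVD_h/μ = 1860·3.05·0.1021/0.00213 = 2.718e+05.
ε/D_h = 0.00014/0.1021 = 0.00137; Haaland gives 1/√f = -1.8 log₁₀[0.000155+2.54e-05] = 6.737, so f = 0.02203.
ΔP = f(L/D_h)(ρV²/2) = 0.02203·18.3/0.1021·8651 = 3.418e+04 Pa.
ΔP = 34.2 kPa.

ΔP ≈ 34.2 kPa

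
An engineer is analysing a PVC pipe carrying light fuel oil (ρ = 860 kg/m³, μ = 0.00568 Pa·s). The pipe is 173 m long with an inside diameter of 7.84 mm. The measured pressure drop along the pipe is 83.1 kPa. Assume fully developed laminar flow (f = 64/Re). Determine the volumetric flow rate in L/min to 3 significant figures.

For laminar flow, f = 64/Re with Re = ρVD/μ, so Darcy-Weisbach reduces to ΔP = 32μLV/D². Solving for V: V = ΔP·D²/(32μL) = 8.31e+04·(0.00784)²/(32·0.00568·173) = 0.1624 m/s.
Check: Re = ρVD/μ = 860·0.1624·0.00784/0.00568 = 192.8 < 2300, so the laminar assumption holds.
Q = V·A = 0.1624·(π/4·0.00784²) = 7.842e-06 m³/s = 0.471 L/min.

Q ≈ 0.471 L/min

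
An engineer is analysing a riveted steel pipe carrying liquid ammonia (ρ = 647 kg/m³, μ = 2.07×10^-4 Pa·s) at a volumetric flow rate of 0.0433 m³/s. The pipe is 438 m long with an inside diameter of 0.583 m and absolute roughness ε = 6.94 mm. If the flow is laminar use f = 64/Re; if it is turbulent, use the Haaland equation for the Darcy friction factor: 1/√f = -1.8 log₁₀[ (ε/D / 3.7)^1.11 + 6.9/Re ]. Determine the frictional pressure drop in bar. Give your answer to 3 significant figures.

Cross-sectional area A = πD²/4 = π(0.583)²/4 = 0.2669 m²; mean velocity V = Q/A = 0.0433/0.2669 = 0.1622 m/s.
Reynolds number Re = ρVD/μ = 647 · 0.1622 · 0.583 / 0.000207 = 2.956e+05.
Re > 4000 → turbulent. Relative roughness ε/D = 0.00694/0.583 = 0.0119. Haaland: 1/√f = -1.8 log₁₀[(0.0119/3.7)^1.11 + 6.9/2.956e+05] = -1.8 log₁₀[0.00171 + 2.33e-05] = 4.969, so f = 0.04049.
Darcy-Weisbach: ΔP = f(L/D)(ρV²/2) = 0.04049·(438/0.583)·(647·0.1622²/2) = 0.04049·751.3·8.511 = 258.9 Pa.
ΔP = 258.9 Pa = 0.00259 bar.

ΔP ≈ 0.00259 bar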